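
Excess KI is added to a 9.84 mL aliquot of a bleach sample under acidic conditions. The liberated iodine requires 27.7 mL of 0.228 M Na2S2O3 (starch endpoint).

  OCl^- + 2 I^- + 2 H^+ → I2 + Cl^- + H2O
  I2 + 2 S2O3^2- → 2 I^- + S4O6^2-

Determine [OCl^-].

n(S2O3^2-) = 0.0277 × 0.228 = 6.32 × 10^-3 mol
n(I2) = n(S2O3^2-)/2 = 3.16 × 10^-3 mol
n(OCl^-) in the aliquot = 3.16 × 10^-3 mol (1:1 ratio)
[OCl^-] = 3.16 × 10^-3 / 0.00984 = 0.321 mol/L

0.321 M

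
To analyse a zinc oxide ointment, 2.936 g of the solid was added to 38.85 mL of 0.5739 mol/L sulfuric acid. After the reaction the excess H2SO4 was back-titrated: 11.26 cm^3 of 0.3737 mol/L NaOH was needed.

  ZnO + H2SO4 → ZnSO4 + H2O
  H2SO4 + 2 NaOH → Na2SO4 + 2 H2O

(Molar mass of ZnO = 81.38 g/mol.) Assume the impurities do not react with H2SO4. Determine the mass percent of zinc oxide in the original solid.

n(H2SO4) added = 0.03885 × 0.5739 = 0.02230 mol
n(NaOH) used in back-titration = 0.01126 × 0.3737 = 4.208 × 10^-3 mol
From the 1:2 ratio, n(H2SO4) left over = 1/2 × 4.208 × 10^-3 = 2.104 × 10^-3 mol
n(H2SO4) consumed by analyte = 0.02230 − 2.104 × 10^-3 = 0.02019 mol
n(ZnO) = 0.02019 mol (1:1 ratio)
mass of ZnO = 0.02019 × 81.38 = 1.643 g
% ZnO = 1.643 / 2.936 × 100 = 55.97 %

55.97 %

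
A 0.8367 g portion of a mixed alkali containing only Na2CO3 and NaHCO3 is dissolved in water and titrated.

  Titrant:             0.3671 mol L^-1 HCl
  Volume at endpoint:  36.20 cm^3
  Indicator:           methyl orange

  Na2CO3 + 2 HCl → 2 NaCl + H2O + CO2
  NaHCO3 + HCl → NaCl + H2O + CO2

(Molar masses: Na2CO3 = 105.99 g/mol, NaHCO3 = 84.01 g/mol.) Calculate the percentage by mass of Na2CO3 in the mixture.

n(HCl) = 0.03620 × 0.3671 = 0.01329 mol
Let x = n(Na2CO3), y = n(NaHCO3).
Titrant: 2x + 1y = 0.01329;  mass: 105.99x + 84.01y = 0.8367
Solving, x = 4.509 × 10^-3 mol, y = 4.270 × 10^-3 mol
mass of Na2CO3 = 4.509 × 10^-3 × 105.99 = 0.4779 g
% Na2CO3 = 0.4779 / 0.8367 × 100 = 57.12 %

57.12 %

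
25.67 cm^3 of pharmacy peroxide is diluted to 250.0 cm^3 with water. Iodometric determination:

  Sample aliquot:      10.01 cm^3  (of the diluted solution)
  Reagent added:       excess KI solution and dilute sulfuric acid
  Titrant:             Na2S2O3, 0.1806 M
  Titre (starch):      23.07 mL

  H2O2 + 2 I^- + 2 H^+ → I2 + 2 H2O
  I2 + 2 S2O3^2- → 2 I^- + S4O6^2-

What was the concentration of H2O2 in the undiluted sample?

n(S2O3^2-) = 0.02307 × 0.1806 = 4.166 × 10^-3 mol
n(I2) = n(S2O3^2-)/2 = 2.083 × 10^-3 mol
n(H2O2) in the aliquot = 2.083 × 10^-3 mol (1:1 ratio)
[H2O2]_dilute = 2.083 × 10^-3 / 0.01001 = 0.2081 mol/L
[H2O2]_original = 0.2081 × 250.0/25.67 = 2.027 mol/L

2.027 M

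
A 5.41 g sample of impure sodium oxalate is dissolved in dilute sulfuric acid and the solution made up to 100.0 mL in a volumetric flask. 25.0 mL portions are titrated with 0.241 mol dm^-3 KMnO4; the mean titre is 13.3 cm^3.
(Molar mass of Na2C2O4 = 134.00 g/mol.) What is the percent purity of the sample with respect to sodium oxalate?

2 MnO4^- + 5 C2O4^2- + 16 H^+ → 2 Mn^2+ + 10 CO2 + 8 H2O
n(KMnO4) per titration = 0.0133 × 0.241 = 3.21 × 10^-3 mol
From the 5:2 ratio, n(Na2C2O4) in each aliquot = 5/2 × 3.21 × 10^-3 = 8.01 × 10^-3 mol
n(Na2C2O4) in the whole flask = 8.01 × 10^-3 × 100.0/25.0 = 0.0321 mol
mass of Na2C2O4 = 0.0321 × 134.00 = 4.30 g
% Na2C2O4 = 4.30 / 5.41 × 100 = 79.4 %

79.4 %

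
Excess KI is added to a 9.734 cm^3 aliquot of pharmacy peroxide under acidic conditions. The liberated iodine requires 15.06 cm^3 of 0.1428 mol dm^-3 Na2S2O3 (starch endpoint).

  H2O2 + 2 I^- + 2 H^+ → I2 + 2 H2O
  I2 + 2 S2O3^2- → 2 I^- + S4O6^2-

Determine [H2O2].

0.1105 mol/L

n(S2O3^2-) = 0.01506 × 0.1428 = 2.151 × 10^-3 mol
n(I2) = n(S2O3^2-)/2 = 1.075 × 10^-3 mol
n(H2O2) in the aliquot = 1.075 × 10^-3 mol (1:1 ratio)
[H2O2] = 1.075 × 10^-3 / 0.009734 = 0.1105 mol/L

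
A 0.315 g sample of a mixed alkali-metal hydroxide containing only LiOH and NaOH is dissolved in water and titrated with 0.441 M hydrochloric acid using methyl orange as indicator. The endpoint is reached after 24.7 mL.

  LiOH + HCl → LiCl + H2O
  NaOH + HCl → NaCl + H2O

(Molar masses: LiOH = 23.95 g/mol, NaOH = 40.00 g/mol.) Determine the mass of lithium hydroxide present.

n(HCl) = 0.0247 × 0.441 = 0.0109 mol
Let x = n(LiOH), y = n(NaOH).
Titrant: 1x + 1y = 0.0109;  mass: 23.95x + 40.00y = 0.315
Solving, x = 7.52 × 10^-3 mol, y = 3.37 × 10^-3 mol
mass of LiOH = 7.52 × 10^-3 × 23.95 = 0.180 g

0.180 g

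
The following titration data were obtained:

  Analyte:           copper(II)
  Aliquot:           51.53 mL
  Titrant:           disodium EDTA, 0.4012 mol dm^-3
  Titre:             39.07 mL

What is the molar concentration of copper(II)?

0.3042 mol/L

Cu^2+ + EDTA^4- → [Cu(EDTA)]^2-
n(EDTA) = 0.03907 L × 0.4012 mol/L = 0.01567 mol
n(Cu2+) = 0.01567 mol (1:1 mole ratio)
[Cu2+] = 0.01567 mol / 0.05153 L = 0.3042 mol/L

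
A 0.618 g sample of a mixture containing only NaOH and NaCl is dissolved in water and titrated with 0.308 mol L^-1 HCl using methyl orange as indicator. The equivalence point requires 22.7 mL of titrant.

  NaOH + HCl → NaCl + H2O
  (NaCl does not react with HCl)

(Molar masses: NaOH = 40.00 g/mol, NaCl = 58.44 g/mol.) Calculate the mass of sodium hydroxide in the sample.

0.280 g

n(HCl) = 0.0227 × 0.308 = 6.99 × 10^-3 mol
Let x = n(NaOH), y = n(NaCl).
Titrant: 1x = 6.99 × 10^-3;  mass: 40.00x + 58.44y = 0.618
Solving, x = 6.99 × 10^-3 mol, y = 5.79 × 10^-3 mol
mass of NaOH = 6.99 × 10^-3 × 40.00 = 0.280 g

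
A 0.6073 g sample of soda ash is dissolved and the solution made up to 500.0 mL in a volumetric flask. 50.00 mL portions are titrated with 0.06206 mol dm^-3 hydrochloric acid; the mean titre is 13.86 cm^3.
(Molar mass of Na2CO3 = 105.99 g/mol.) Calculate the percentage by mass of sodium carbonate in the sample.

Na2CO3 + 2 HCl → 2 NaCl + H2O + CO2
n(HCl) per titration = 0.01386 × 0.06206 = 8.602 × 10^-4 mol
From the 1:2 ratio, n(Na2CO3) in each aliquot = 1/2 × 8.602 × 10^-4 = 4.301 × 10^-4 mol
n(Na2CO3) in the whole flask = 4.301 × 10^-4 × 500.0/50.00 = 4.301 × 10^-3 mol
mass of Na2CO3 = 4.301 × 10^-3 × 105.99 = 0.4558 g
% Na2CO3 = 0.4558 / 0.6073 × 100 = 75.06 %

75.06 %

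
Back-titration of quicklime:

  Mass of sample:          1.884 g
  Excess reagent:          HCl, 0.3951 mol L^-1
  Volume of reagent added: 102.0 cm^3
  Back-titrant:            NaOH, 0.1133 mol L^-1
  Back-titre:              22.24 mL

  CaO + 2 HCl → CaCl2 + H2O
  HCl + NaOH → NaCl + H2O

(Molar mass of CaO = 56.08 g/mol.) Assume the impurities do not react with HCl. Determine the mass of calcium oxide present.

n(HCl) added = 0.1020 × 0.3951 = 0.04030 mol
n(NaOH) used in back-titration = 0.02224 × 0.1133 = 2.520 × 10^-3 mol
n(HCl) left over = 2.520 × 10^-3 mol (1:1 ratio)
n(HCl) consumed by analyte = 0.04030 − 2.520 × 10^-3 = 0.03778 mol
From the 1:2 ratio, n(CaO) = 1/2 × 0.03778 = 0.01889 mol
mass of CaO = 0.01889 × 56.08 = 1.059 g

1.059 g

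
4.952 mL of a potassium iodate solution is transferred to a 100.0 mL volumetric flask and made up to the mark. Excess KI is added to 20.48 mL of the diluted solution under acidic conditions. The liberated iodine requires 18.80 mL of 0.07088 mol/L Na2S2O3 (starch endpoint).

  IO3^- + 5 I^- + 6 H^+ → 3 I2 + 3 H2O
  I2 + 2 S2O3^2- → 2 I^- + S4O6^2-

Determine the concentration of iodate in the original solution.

0.2190 mol/L

n(S2O3^2-) = 0.01880 × 0.07088 = 1.333 × 10^-3 mol
n(I2) = n(S2O3^2-)/2 = 6.663 × 10^-4 mol
From the 1:3 ratio, n(IO3^-) in the aliquot = 1/3 × 6.663 × 10^-4 = 2.221 × 10^-4 mol
[IO3^-]_dilute = 2.221 × 10^-4 / 0.02048 = 0.01084 mol/L
[IO3^-]_original = 0.01084 × 100.0/4.952 = 0.2190 mol/L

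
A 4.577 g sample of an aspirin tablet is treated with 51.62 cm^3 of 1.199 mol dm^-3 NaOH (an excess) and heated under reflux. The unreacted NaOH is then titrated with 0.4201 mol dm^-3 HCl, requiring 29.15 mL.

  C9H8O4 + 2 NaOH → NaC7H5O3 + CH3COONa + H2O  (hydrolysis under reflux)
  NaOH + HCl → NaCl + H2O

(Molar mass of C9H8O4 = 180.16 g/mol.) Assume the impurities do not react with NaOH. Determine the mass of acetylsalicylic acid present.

4.472 g

n(NaOH) added = 0.05162 × 1.199 = 0.06189 mol
n(HCl) used in back-titration = 0.02915 × 0.4201 = 0.01225 mol
n(NaOH) left over = 0.01225 mol (1:1 ratio)
n(NaOH) consumed by analyte = 0.06189 − 0.01225 = 0.04965 mol
From the 1:2 ratio, n(C9H8O4) = 1/2 × 0.04965 = 0.02482 mol
mass of C9H8O4 = 0.02482 × 180.16 = 4.472 g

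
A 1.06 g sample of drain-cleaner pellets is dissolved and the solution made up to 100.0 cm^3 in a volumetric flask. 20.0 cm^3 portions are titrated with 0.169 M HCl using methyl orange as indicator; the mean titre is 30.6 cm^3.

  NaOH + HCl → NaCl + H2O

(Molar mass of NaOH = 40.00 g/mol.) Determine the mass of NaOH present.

n(HCl) per titration = 0.0306 × 0.169 = 5.17 × 10^-3 mol
n(NaOH) in each aliquot = 5.17 × 10^-3 mol (1:1 ratio)
n(NaOH) in the whole flask = 5.17 × 10^-3 × 100.0/20.0 = 0.0259 mol
mass of NaOH = 0.0259 × 40.00 = 1.03 g

1.03 g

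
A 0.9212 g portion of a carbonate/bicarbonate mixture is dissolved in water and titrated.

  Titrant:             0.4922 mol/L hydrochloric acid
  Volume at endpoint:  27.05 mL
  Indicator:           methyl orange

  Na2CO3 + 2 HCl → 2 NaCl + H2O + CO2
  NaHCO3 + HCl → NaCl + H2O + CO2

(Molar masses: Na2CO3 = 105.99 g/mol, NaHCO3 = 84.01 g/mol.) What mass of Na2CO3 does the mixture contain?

n(HCl) = 0.02705 × 0.4922 = 0.01331 mol
Let x = n(Na2CO3), y = n(NaHCO3).
Titrant: 2x + 1y = 0.01331;  mass: 105.99x + 84.01y = 0.9212
Solving, x = 3.181 × 10^-3 mol, y = 6.952 × 10^-3 mol
mass of Na2CO3 = 3.181 × 10^-3 × 105.99 = 0.3371 g

0.3371 g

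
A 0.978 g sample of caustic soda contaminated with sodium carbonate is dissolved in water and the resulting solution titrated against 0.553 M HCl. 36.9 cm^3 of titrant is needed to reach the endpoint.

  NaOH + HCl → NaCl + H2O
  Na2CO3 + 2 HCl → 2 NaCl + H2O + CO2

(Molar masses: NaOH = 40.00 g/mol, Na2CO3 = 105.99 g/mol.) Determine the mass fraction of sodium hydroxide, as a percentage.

32.5 %

n(HCl) = 0.0369 × 0.553 = 0.0204 mol
Let x = n(NaOH), y = n(Na2CO3).
Titrant: 1x + 2y = 0.0204;  mass: 40.00x + 105.99y = 0.978
Solving, x = 7.96 × 10^-3 mol, y = 6.22 × 10^-3 mol
mass of NaOH = 7.96 × 10^-3 × 40.00 = 0.318 g
% NaOH = 0.318 / 0.978 × 100 = 32.5 %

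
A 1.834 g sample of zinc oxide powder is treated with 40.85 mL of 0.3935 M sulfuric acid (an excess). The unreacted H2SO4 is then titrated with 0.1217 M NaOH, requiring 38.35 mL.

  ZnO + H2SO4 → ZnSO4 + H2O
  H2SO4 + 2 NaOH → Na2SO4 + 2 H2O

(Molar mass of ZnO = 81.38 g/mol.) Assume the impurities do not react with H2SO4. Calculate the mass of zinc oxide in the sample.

1.118 g

n(H2SO4) added = 0.04085 × 0.3935 = 0.01607 mol
n(NaOH) used in back-titration = 0.03835 × 0.1217 = 4.667 × 10^-3 mol
From the 1:2 ratio, n(H2SO4) left over = 1/2 × 4.667 × 10^-3 = 2.334 × 10^-3 mol
n(H2SO4) consumed by analyte = 0.01607 − 2.334 × 10^-3 = 0.01374 mol
n(ZnO) = 0.01374 mol (1:1 ratio)
mass of ZnO = 0.01374 × 81.38 = 1.118 g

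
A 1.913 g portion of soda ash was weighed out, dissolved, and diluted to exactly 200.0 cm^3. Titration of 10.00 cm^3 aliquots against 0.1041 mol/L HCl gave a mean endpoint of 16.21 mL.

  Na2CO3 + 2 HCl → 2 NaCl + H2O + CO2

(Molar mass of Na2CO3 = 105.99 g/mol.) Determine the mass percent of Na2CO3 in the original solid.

93.49 %

n(HCl) per titration = 0.01621 × 0.1041 = 1.687 × 10^-3 mol
From the 1:2 ratio, n(Na2CO3) in each aliquot = 1/2 × 1.687 × 10^-3 = 8.437 × 10^-4 mol
n(Na2CO3) in the whole flask = 8.437 × 10^-4 × 200.0/10.00 = 0.01687 mol
mass of Na2CO3 = 0.01687 × 105.99 = 1.789 g
% Na2CO3 = 1.789 / 1.913 × 100 = 93.49 %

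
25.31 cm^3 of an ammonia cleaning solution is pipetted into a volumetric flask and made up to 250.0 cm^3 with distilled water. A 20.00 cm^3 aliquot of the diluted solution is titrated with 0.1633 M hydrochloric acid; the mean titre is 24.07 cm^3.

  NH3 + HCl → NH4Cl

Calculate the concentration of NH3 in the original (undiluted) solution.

n(HCl) = 0.02407 × 0.1633 = 3.931 × 10^-3 mol
n(NH3) in the aliquot = 3.931 × 10^-3 mol (1:1 ratio)
[NH3]_dilute = 3.931 × 10^-3 / 0.02000 = 0.1965 mol/L
Dilution factor = 250.0 / 25.31 = 9.878
[NH3]_stock = 0.1965 × 9.878 = 1.941 mol/L

1.941 M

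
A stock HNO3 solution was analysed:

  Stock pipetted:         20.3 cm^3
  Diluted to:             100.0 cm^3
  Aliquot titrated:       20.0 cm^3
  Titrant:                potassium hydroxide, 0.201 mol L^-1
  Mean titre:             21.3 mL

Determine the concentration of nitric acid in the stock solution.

1.05 mol/L

HNO3 + KOH → KNO3 + H2O
n(KOH) = 0.0213 × 0.201 = 4.28 × 10^-3 mol
n(HNO3) in the aliquot = 4.28 × 10^-3 mol (1:1 ratio)
[HNO3]_dilute = 4.28 × 10^-3 / 0.0200 = 0.214 mol/L
Dilution factor = 100.0 / 20.3 = 4.926
[HNO3]_stock = 0.214 × 4.926 = 1.05 mol/L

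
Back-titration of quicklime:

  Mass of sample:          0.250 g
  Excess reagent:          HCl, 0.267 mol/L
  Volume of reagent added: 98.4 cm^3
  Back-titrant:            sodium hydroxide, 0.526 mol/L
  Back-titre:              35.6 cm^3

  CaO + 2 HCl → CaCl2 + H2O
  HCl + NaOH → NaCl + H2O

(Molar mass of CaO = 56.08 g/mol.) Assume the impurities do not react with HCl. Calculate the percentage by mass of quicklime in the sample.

n(HCl) added = 0.0984 × 0.267 = 0.0263 mol
n(NaOH) used in back-titration = 0.0356 × 0.526 = 0.0187 mol
n(HCl) left over = 0.0187 mol (1:1 ratio)
n(HCl) consumed by analyte = 0.0263 − 0.0187 = 7.55 × 10^-3 mol
From the 1:2 ratio, n(CaO) = 1/2 × 7.55 × 10^-3 = 3.77 × 10^-3 mol
mass of CaO = 3.77 × 10^-3 × 56.08 = 0.212 g
% CaO = 0.212 / 0.250 × 100 = 84.6 %

84.6 %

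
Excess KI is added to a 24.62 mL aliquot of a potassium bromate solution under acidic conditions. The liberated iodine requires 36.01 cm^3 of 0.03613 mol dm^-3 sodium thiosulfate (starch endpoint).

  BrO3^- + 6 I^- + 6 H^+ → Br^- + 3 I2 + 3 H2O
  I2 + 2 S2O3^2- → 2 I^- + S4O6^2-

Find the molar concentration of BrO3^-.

0.008807 mol/L

n(S2O3^2-) = 0.03601 × 0.03613 = 1.301 × 10^-3 mol
n(I2) = n(S2O3^2-)/2 = 6.505 × 10^-4 mol
From the 1:3 ratio, n(BrO3^-) in the aliquot = 1/3 × 6.505 × 10^-4 = 2.168 × 10^-4 mol
[BrO3^-] = 2.168 × 10^-4 / 0.02462 = 0.008807 mol/L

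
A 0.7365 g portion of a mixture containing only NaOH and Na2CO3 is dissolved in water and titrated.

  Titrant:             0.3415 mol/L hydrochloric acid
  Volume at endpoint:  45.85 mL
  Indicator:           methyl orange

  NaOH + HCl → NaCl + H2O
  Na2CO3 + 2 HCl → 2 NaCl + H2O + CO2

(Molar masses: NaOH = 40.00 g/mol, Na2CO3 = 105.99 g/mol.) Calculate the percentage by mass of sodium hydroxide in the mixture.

38.99 %

n(HCl) = 0.04585 × 0.3415 = 0.01566 mol
Let x = n(NaOH), y = n(Na2CO3).
Titrant: 1x + 2y = 0.01566;  mass: 40.00x + 105.99y = 0.7365
Solving, x = 7.178 × 10^-3 mol, y = 4.240 × 10^-3 mol
mass of NaOH = 7.178 × 10^-3 × 40.00 = 0.2871 g
% NaOH = 0.2871 / 0.7365 × 100 = 38.99 %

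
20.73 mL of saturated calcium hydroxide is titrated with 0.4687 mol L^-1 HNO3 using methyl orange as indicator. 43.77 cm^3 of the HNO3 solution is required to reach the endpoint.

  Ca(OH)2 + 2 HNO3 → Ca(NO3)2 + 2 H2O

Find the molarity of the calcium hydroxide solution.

0.4948 mol/L

n(HNO3) = 0.04377 L × 0.4687 mol/L = 0.02051 mol
From the 1:2 mole ratio, n(Ca(OH)2) = 1/2 × 0.02051 = 0.01026 mol
[Ca(OH)2] = 0.01026 mol / 0.02073 L = 0.4948 mol/L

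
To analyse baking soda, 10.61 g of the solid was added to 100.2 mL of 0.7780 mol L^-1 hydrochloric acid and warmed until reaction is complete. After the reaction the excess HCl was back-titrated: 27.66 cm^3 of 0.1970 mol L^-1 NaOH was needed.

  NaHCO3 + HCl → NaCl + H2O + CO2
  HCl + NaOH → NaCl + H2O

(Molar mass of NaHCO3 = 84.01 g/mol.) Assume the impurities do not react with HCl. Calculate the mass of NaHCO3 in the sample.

n(HCl) added = 0.1002 × 0.7780 = 0.07796 mol
n(NaOH) used in back-titration = 0.02766 × 0.1970 = 5.449 × 10^-3 mol
n(HCl) left over = 5.449 × 10^-3 mol (1:1 ratio)
n(HCl) consumed by analyte = 0.07796 − 5.449 × 10^-3 = 0.07251 mol
n(NaHCO3) = 0.07251 mol (1:1 ratio)
mass of NaHCO3 = 0.07251 × 84.01 = 6.091 g

6.091 g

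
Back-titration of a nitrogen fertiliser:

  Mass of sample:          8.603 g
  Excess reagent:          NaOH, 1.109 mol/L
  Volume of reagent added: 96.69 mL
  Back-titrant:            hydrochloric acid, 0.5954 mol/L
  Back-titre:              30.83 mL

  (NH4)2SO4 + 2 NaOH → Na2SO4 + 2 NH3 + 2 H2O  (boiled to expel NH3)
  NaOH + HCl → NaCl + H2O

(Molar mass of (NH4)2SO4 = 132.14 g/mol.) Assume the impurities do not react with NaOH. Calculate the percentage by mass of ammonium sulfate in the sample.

n(NaOH) added = 0.09669 × 1.109 = 0.1072 mol
n(HCl) used in back-titration = 0.03083 × 0.5954 = 0.01836 mol
n(NaOH) left over = 0.01836 mol (1:1 ratio)
n(NaOH) consumed by analyte = 0.1072 − 0.01836 = 0.08887 mol
From the 1:2 ratio, n((NH4)2SO4) = 1/2 × 0.08887 = 0.04444 mol
mass of (NH4)2SO4 = 0.04444 × 132.14 = 5.872 g
% (NH4)2SO4 = 5.872 / 8.603 × 100 = 68.25 %

68.25 %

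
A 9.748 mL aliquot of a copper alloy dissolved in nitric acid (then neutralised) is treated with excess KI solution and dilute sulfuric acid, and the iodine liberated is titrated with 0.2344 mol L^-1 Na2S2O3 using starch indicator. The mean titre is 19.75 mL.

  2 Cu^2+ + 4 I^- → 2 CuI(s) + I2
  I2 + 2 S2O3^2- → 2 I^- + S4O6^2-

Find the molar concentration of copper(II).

0.4749 mol/L

n(S2O3^2-) = 0.01975 × 0.2344 = 4.629 × 10^-3 mol
n(I2) = n(S2O3^2-)/2 = 2.315 × 10^-3 mol
From the 2:1 ratio, n(Cu2+) in the aliquot = 2/1 × 2.315 × 10^-3 = 4.629 × 10^-3 mol
[Cu2+] = 4.629 × 10^-3 / 0.009748 = 0.4749 mol/L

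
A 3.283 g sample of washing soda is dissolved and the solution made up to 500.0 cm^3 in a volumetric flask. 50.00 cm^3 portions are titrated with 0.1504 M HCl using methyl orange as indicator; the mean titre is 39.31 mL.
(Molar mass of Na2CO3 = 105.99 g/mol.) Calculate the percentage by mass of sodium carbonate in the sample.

Na2CO3 + 2 HCl → 2 NaCl + H2O + CO2
n(HCl) per titration = 0.03931 × 0.1504 = 5.912 × 10^-3 mol
From the 1:2 ratio, n(Na2CO3) in each aliquot = 1/2 × 5.912 × 10^-3 = 2.956 × 10^-3 mol
n(Na2CO3) in the whole flask = 2.956 × 10^-3 × 500.0/50.00 = 0.02956 mol
mass of Na2CO3 = 0.02956 × 105.99 = 3.133 g
% Na2CO3 = 3.133 / 3.283 × 100 = 95.44 %

95.44 %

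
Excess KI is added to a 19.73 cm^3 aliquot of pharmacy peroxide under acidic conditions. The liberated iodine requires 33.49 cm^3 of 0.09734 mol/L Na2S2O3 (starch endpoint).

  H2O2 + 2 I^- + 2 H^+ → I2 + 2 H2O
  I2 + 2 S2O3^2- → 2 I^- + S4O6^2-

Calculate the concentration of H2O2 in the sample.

n(S2O3^2-) = 0.03349 × 0.09734 = 3.260 × 10^-3 mol
n(I2) = n(S2O3^2-)/2 = 1.630 × 10^-3 mol
n(H2O2) in the aliquot = 1.630 × 10^-3 mol (1:1 ratio)
[H2O2] = 1.630 × 10^-3 / 0.01973 = 0.08261 mol/L

0.08261 mol/L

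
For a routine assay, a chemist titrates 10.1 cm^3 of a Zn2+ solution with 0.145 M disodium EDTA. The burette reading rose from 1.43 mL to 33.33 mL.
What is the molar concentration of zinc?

Zn^2+ + EDTA^4- → [Zn(EDTA)]^2-
n(EDTA) = 0.0319 L × 0.145 mol/L = 4.63 × 10^-3 mol
n(Zn2+) = 4.63 × 10^-3 mol (1:1 mole ratio)
[Zn2+] = 4.63 × 10^-3 mol / 0.0101 L = 0.458 mol/L

0.458 M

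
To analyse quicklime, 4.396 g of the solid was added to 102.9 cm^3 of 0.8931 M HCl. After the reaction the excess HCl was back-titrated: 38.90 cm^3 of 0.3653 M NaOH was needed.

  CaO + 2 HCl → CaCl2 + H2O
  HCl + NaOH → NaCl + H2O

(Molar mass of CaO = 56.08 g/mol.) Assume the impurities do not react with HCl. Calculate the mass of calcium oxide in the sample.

2.178 g

n(HCl) added = 0.1029 × 0.8931 = 0.09190 mol
n(NaOH) used in back-titration = 0.03890 × 0.3653 = 0.01421 mol
n(HCl) left over = 0.01421 mol (1:1 ratio)
n(HCl) consumed by analyte = 0.09190 − 0.01421 = 0.07769 mol
From the 1:2 ratio, n(CaO) = 1/2 × 0.07769 = 0.03884 mol
mass of CaO = 0.03884 × 56.08 = 2.178 g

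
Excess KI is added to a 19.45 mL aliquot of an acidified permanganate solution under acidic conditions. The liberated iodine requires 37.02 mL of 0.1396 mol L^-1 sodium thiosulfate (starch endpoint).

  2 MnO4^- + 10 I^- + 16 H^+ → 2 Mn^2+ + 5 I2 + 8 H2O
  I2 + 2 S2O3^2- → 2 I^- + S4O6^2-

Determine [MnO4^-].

0.05314 mol/L

n(S2O3^2-) = 0.03702 × 0.1396 = 5.168 × 10^-3 mol
n(I2) = n(S2O3^2-)/2 = 2.584 × 10^-3 mol
From the 2:5 ratio, n(MnO4^-) in the aliquot = 2/5 × 2.584 × 10^-3 = 1.034 × 10^-3 mol
[MnO4^-] = 1.034 × 10^-3 / 0.01945 = 0.05314 mol/L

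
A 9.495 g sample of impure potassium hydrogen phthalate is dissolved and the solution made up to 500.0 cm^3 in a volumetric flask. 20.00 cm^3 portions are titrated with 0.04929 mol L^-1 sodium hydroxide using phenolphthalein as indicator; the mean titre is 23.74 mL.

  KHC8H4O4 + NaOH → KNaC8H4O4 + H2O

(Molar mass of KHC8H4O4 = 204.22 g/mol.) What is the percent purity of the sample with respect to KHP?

n(NaOH) per titration = 0.02374 × 0.04929 = 1.170 × 10^-3 mol
n(KHC8H4O4) in each aliquot = 1.170 × 10^-3 mol (1:1 ratio)
n(KHC8H4O4) in the whole flask = 1.170 × 10^-3 × 500.0/20.00 = 0.02925 mol
mass of KHC8H4O4 = 0.02925 × 204.22 = 5.974 g
% KHC8H4O4 = 5.974 / 9.495 × 100 = 62.92 %

62.92 %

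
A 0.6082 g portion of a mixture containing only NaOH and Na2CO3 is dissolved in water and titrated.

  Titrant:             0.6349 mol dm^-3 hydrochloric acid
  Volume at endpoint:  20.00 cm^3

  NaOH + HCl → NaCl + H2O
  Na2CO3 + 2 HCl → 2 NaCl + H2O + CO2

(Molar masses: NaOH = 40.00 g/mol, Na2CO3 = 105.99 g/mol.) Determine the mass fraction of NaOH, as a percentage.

n(HCl) = 0.02000 × 0.6349 = 0.01270 mol
Let x = n(NaOH), y = n(Na2CO3).
Titrant: 1x + 2y = 0.01270;  mass: 40.00x + 105.99y = 0.6082
Solving, x = 4.981 × 10^-3 mol, y = 3.858 × 10^-3 mol
mass of NaOH = 4.981 × 10^-3 × 40.00 = 0.1992 g
% NaOH = 0.1992 / 0.6082 × 100 = 32.76 %

32.76 %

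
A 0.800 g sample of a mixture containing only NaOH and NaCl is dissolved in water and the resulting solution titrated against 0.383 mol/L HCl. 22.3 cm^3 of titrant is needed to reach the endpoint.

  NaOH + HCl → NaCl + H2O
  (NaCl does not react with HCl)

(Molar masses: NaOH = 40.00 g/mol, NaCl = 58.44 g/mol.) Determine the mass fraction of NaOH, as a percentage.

42.7 %

n(HCl) = 0.0223 × 0.383 = 8.54 × 10^-3 mol
Let x = n(NaOH), y = n(NaCl).
Titrant: 1x = 8.54 × 10^-3;  mass: 40.00x + 58.44y = 0.800
Solving, x = 8.54 × 10^-3 mol, y = 7.84 × 10^-3 mol
mass of NaOH = 8.54 × 10^-3 × 40.00 = 0.342 g
% NaOH = 0.342 / 0.800 × 100 = 42.7 %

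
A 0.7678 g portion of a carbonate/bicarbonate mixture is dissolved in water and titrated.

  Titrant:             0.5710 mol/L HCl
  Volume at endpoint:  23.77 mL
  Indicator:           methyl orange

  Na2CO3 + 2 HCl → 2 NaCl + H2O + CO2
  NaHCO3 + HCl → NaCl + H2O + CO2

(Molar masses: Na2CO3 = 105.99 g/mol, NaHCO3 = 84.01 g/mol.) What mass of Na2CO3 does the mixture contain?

0.6364 g

n(HCl) = 0.02377 × 0.5710 = 0.01357 mol
Let x = n(Na2CO3), y = n(NaHCO3).
Titrant: 2x + 1y = 0.01357;  mass: 105.99x + 84.01y = 0.7678
Solving, x = 6.004 × 10^-3 mol, y = 1.564 × 10^-3 mol
mass of Na2CO3 = 6.004 × 10^-3 × 105.99 = 0.6364 g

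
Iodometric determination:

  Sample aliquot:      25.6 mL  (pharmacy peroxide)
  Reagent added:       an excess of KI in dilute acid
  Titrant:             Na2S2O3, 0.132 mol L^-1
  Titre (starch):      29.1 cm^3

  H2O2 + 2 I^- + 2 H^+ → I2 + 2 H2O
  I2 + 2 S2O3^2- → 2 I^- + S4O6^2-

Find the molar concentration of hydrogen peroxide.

n(S2O3^2-) = 0.0291 × 0.132 = 3.84 × 10^-3 mol
n(I2) = n(S2O3^2-)/2 = 1.92 × 10^-3 mol
n(H2O2) in the aliquot = 1.92 × 10^-3 mol (1:1 ratio)
[H2O2] = 1.92 × 10^-3 / 0.0256 = 0.0750 mol/L

0.0750 mol/L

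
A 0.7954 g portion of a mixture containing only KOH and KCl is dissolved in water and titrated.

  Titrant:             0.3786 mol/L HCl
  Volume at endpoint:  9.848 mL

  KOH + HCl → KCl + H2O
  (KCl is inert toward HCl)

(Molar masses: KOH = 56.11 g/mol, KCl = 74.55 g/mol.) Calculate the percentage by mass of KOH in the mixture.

n(HCl) = 0.009848 × 0.3786 = 3.728 × 10^-3 mol
Let x = n(KOH), y = n(KCl).
Titrant: 1x = 3.728 × 10^-3;  mass: 56.11x + 74.55y = 0.7954
Solving, x = 3.728 × 10^-3 mol, y = 7.863 × 10^-3 mol
mass of KOH = 3.728 × 10^-3 × 56.11 = 0.2092 g
% KOH = 0.2092 / 0.7954 × 100 = 26.30 %

26.30 %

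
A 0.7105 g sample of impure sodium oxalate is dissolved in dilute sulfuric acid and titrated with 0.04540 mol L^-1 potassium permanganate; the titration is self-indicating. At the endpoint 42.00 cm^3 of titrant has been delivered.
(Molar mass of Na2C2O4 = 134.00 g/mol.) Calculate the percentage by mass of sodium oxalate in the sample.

2 MnO4^- + 5 C2O4^2- + 16 H^+ → 2 Mn^2+ + 10 CO2 + 8 H2O
n(KMnO4) = 0.04200 L × 0.04540 mol/L = 1.907 × 10^-3 mol
From the 5:2 ratio, n(Na2C2O4) = 5/2 × 1.907 × 10^-3 = 4.767 × 10^-3 mol
mass of Na2C2O4 = 4.767 × 10^-3 × 134.00 g/mol = 0.6388 g
% Na2C2O4 = 0.6388 / 0.7105 × 100 = 89.91 %

89.91 %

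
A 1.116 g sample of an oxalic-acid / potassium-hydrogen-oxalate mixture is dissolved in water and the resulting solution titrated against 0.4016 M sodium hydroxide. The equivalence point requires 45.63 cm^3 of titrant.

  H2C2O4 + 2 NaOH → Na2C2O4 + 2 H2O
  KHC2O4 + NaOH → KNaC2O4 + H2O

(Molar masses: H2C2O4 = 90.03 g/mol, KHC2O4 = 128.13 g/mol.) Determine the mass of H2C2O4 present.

n(NaOH) = 0.04563 × 0.4016 = 0.01833 mol
Let x = n(H2C2O4), y = n(KHC2O4).
Titrant: 2x + 1y = 0.01833;  mass: 90.03x + 128.13y = 1.116
Solving, x = 7.411 × 10^-3 mol, y = 3.502 × 10^-3 mol
mass of H2C2O4 = 7.411 × 10^-3 × 90.03 = 0.6672 g

0.6672 g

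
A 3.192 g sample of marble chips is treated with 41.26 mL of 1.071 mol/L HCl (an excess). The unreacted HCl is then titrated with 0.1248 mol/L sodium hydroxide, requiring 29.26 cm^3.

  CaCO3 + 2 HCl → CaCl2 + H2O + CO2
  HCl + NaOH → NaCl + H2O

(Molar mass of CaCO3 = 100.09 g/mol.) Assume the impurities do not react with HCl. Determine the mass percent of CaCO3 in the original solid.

63.56 %

n(HCl) added = 0.04126 × 1.071 = 0.04419 mol
n(NaOH) used in back-titration = 0.02926 × 0.1248 = 3.652 × 10^-3 mol
n(HCl) left over = 3.652 × 10^-3 mol (1:1 ratio)
n(HCl) consumed by analyte = 0.04419 − 3.652 × 10^-3 = 0.04054 mol
From the 1:2 ratio, n(CaCO3) = 1/2 × 0.04054 = 0.02027 mol
mass of CaCO3 = 0.02027 × 100.09 = 2.029 g
% CaCO3 = 2.029 / 3.192 × 100 = 63.56 %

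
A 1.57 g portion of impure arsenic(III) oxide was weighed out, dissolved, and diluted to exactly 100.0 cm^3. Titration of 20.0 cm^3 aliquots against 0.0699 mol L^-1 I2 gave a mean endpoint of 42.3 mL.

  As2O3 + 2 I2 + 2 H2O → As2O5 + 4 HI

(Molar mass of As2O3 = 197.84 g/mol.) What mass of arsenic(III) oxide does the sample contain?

n(I2) per titration = 0.0423 × 0.0699 = 2.96 × 10^-3 mol
From the 1:2 ratio, n(As2O3) in each aliquot = 1/2 × 2.96 × 10^-3 = 1.48 × 10^-3 mol
n(As2O3) in the whole flask = 1.48 × 10^-3 × 100.0/20.0 = 7.39 × 10^-3 mol
mass of As2O3 = 7.39 × 10^-3 × 197.84 = 1.46 g

1.46 g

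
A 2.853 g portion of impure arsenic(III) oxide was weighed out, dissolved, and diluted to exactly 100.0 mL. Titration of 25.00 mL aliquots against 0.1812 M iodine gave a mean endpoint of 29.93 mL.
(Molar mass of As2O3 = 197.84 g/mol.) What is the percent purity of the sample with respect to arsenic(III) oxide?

As2O3 + 2 I2 + 2 H2O → As2O5 + 4 HI
n(I2) per titration = 0.02993 × 0.1812 = 5.423 × 10^-3 mol
From the 1:2 ratio, n(As2O3) in each aliquot = 1/2 × 5.423 × 10^-3 = 2.712 × 10^-3 mol
n(As2O3) in the whole flask = 2.712 × 10^-3 × 100.0/25.00 = 0.01085 mol
mass of As2O3 = 0.01085 × 197.84 = 2.146 g
% As2O3 = 2.146 / 2.853 × 100 = 75.22 %

75.22 %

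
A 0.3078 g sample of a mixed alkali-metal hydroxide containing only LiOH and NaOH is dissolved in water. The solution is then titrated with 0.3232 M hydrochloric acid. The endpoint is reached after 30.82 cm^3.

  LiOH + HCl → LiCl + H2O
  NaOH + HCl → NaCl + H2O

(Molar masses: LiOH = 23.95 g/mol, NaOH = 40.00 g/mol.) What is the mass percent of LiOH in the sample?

43.94 %

n(HCl) = 0.03082 × 0.3232 = 9.961 × 10^-3 mol
Let x = n(LiOH), y = n(NaOH).
Titrant: 1x + 1y = 9.961 × 10^-3;  mass: 23.95x + 40.00y = 0.3078
Solving, x = 5.647 × 10^-3 mol, y = 4.314 × 10^-3 mol
mass of LiOH = 5.647 × 10^-3 × 23.95 = 0.1353 g
% LiOH = 0.1353 / 0.3078 × 100 = 43.94 %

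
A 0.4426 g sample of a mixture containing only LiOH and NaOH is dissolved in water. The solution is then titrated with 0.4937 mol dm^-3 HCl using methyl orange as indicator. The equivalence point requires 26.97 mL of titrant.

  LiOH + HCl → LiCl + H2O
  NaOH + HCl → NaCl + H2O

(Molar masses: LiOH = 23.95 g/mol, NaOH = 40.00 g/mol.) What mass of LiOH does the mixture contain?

0.1343 g

n(HCl) = 0.02697 × 0.4937 = 0.01332 mol
Let x = n(LiOH), y = n(NaOH).
Titrant: 1x + 1y = 0.01332;  mass: 23.95x + 40.00y = 0.4426
Solving, x = 5.608 × 10^-3 mol, y = 7.707 × 10^-3 mol
mass of LiOH = 5.608 × 10^-3 × 23.95 = 0.1343 g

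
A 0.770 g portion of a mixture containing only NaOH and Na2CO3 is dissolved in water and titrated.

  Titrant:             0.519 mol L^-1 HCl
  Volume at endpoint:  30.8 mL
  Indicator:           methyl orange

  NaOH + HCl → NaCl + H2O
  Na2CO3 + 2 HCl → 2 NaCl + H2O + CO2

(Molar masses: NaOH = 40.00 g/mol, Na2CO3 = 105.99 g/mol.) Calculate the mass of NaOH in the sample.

0.237 g

n(HCl) = 0.0308 × 0.519 = 0.0160 mol
Let x = n(NaOH), y = n(Na2CO3).
Titrant: 1x + 2y = 0.0160;  mass: 40.00x + 105.99y = 0.770
Solving, x = 5.94 × 10^-3 mol, y = 5.02 × 10^-3 mol
mass of NaOH = 5.94 × 10^-3 × 40.00 = 0.237 g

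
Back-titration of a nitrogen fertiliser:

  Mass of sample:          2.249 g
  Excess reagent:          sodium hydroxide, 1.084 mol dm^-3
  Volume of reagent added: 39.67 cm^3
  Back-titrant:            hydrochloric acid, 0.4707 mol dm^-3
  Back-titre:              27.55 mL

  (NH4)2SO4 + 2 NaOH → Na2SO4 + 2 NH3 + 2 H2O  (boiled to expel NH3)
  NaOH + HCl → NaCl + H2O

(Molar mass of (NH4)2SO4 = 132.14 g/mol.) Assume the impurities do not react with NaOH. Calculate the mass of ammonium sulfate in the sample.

1.984 g

n(NaOH) added = 0.03967 × 1.084 = 0.04300 mol
n(HCl) used in back-titration = 0.02755 × 0.4707 = 0.01297 mol
n(NaOH) left over = 0.01297 mol (1:1 ratio)
n(NaOH) consumed by analyte = 0.04300 − 0.01297 = 0.03003 mol
From the 1:2 ratio, n((NH4)2SO4) = 1/2 × 0.03003 = 0.01502 mol
mass of (NH4)2SO4 = 0.01502 × 132.14 = 1.984 g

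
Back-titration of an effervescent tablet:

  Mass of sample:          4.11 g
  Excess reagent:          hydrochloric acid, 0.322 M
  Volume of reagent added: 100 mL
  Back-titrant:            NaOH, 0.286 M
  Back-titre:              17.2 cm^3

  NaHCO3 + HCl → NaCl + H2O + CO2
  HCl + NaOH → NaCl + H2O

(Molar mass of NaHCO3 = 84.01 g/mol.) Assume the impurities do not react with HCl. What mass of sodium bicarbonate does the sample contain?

n(HCl) added = 0.100 × 0.322 = 0.0322 mol
n(NaOH) used in back-titration = 0.0172 × 0.286 = 4.92 × 10^-3 mol
n(HCl) left over = 4.92 × 10^-3 mol (1:1 ratio)
n(HCl) consumed by analyte = 0.0322 − 4.92 × 10^-3 = 0.0273 mol
n(NaHCO3) = 0.0273 mol (1:1 ratio)
mass of NaHCO3 = 0.0273 × 84.01 = 2.29 g

2.29 g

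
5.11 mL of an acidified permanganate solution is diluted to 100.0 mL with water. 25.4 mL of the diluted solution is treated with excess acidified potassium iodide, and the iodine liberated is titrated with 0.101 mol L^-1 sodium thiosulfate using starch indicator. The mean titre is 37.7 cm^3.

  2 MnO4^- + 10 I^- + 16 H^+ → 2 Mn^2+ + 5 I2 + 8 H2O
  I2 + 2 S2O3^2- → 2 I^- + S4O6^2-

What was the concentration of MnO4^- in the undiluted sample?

n(S2O3^2-) = 0.0377 × 0.101 = 3.81 × 10^-3 mol
n(I2) = n(S2O3^2-)/2 = 1.90 × 10^-3 mol
From the 2:5 ratio, n(MnO4^-) in the aliquot = 2/5 × 1.90 × 10^-3 = 7.62 × 10^-4 mol
[MnO4^-]_dilute = 7.62 × 10^-4 / 0.0254 = 0.0300 mol/L
[MnO4^-]_original = 0.0300 × 100.0/5.11 = 0.587 mol/L

0.587 mol/L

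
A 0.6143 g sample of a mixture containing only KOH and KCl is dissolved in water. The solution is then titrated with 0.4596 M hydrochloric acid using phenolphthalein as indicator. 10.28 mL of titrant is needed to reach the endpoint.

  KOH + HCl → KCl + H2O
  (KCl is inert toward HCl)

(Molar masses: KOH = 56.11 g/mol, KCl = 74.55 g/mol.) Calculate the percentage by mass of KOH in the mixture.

n(HCl) = 0.01028 × 0.4596 = 4.725 × 10^-3 mol
Let x = n(KOH), y = n(KCl).
Titrant: 1x = 4.725 × 10^-3;  mass: 56.11x + 74.55y = 0.6143
Solving, x = 4.725 × 10^-3 mol, y = 4.684 × 10^-3 mol
mass of KOH = 4.725 × 10^-3 × 56.11 = 0.2651 g
% KOH = 0.2651 / 0.6143 × 100 = 43.16 %

43.16 %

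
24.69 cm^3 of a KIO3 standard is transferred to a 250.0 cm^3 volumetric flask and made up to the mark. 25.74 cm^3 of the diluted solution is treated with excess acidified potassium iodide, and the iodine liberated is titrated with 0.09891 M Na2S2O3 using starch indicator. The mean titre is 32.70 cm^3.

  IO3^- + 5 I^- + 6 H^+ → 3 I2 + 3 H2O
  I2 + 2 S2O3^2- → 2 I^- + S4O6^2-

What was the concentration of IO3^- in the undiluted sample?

n(S2O3^2-) = 0.03270 × 0.09891 = 3.234 × 10^-3 mol
n(I2) = n(S2O3^2-)/2 = 1.617 × 10^-3 mol
From the 1:3 ratio, n(IO3^-) in the aliquot = 1/3 × 1.617 × 10^-3 = 5.391 × 10^-4 mol
[IO3^-]_dilute = 5.391 × 10^-4 / 0.02574 = 0.02094 mol/L
[IO3^-]_original = 0.02094 × 250.0/24.69 = 0.2121 mol/L

0.2121 M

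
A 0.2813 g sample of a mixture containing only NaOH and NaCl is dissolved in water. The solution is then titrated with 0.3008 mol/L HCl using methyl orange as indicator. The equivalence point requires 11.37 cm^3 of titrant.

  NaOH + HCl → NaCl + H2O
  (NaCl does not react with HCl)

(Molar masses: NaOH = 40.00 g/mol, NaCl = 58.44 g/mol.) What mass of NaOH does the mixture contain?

0.1368 g

n(HCl) = 0.01137 × 0.3008 = 3.420 × 10^-3 mol
Let x = n(NaOH), y = n(NaCl).
Titrant: 1x = 3.420 × 10^-3;  mass: 40.00x + 58.44y = 0.2813
Solving, x = 3.420 × 10^-3 mol, y = 2.473 × 10^-3 mol
mass of NaOH = 3.420 × 10^-3 × 40.00 = 0.1368 g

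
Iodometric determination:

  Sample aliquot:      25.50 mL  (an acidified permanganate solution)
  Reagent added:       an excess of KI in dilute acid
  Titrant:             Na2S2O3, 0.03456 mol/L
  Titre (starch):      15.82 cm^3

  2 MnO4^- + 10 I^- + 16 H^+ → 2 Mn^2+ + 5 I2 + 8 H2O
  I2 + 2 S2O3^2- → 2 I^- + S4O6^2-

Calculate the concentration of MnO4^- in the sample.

0.004288 mol/L

n(S2O3^2-) = 0.01582 × 0.03456 = 5.467 × 10^-4 mol
n(I2) = n(S2O3^2-)/2 = 2.734 × 10^-4 mol
From the 2:5 ratio, n(MnO4^-) in the aliquot = 2/5 × 2.734 × 10^-4 = 1.093 × 10^-4 mol
[MnO4^-] = 1.093 × 10^-4 / 0.02550 = 0.004288 mol/L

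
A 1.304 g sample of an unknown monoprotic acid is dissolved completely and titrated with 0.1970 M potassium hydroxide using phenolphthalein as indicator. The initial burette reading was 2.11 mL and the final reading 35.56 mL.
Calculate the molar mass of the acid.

n(KOH) = 0.03345 L × 0.1970 mol/L = 6.590 × 10^-3 mol
n(HA) = 6.590 × 10^-3 mol (1:1 ratio)
M = m / n = 1.304 g / 6.590 × 10^-3 mol = 197.9 g/mol

197.9 g/mol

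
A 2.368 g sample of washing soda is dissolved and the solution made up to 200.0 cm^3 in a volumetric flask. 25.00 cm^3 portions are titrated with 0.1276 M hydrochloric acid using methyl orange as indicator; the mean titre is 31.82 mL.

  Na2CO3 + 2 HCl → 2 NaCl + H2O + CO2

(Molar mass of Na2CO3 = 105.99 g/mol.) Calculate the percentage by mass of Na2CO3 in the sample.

n(HCl) per titration = 0.03182 × 0.1276 = 4.060 × 10^-3 mol
From the 1:2 ratio, n(Na2CO3) in each aliquot = 1/2 × 4.060 × 10^-3 = 2.030 × 10^-3 mol
n(Na2CO3) in the whole flask = 2.030 × 10^-3 × 200.0/25.00 = 0.01624 mol
mass of Na2CO3 = 0.01624 × 105.99 = 1.721 g
% Na2CO3 = 1.721 / 2.368 × 100 = 72.69 %

72.69 %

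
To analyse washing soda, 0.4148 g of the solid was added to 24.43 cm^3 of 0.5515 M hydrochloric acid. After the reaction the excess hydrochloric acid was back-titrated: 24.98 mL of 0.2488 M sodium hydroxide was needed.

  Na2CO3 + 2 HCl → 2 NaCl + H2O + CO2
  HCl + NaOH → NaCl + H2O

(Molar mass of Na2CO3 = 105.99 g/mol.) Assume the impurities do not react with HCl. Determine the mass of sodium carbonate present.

n(HCl) added = 0.02443 × 0.5515 = 0.01347 mol
n(NaOH) used in back-titration = 0.02498 × 0.2488 = 6.215 × 10^-3 mol
n(HCl) left over = 6.215 × 10^-3 mol (1:1 ratio)
n(HCl) consumed by analyte = 0.01347 − 6.215 × 10^-3 = 7.258 × 10^-3 mol
From the 1:2 ratio, n(Na2CO3) = 1/2 × 7.258 × 10^-3 = 3.629 × 10^-3 mol
mass of Na2CO3 = 3.629 × 10^-3 × 105.99 = 0.3846 g

0.3846 g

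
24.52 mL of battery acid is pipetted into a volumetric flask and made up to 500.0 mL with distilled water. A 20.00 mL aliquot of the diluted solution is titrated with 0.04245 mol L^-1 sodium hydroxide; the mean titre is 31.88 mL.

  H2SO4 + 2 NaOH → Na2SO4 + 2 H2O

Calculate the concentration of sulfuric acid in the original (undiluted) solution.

n(NaOH) = 0.03188 × 0.04245 = 1.353 × 10^-3 mol
From the 1:2 ratio, n(H2SO4) in the aliquot = 1/2 × 1.353 × 10^-3 = 6.767 × 10^-4 mol
[H2SO4]_dilute = 6.767 × 10^-4 / 0.02000 = 0.03383 mol/L
Dilution factor = 500.0 / 24.52 = 20.39
[H2SO4]_stock = 0.03383 × 20.39 = 0.6899 mol/L

0.6899 mol/L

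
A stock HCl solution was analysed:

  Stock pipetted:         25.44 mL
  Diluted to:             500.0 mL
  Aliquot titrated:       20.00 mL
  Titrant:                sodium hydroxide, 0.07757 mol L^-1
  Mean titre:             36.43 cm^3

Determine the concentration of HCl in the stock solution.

2.777 mol/L

HCl + NaOH → NaCl + H2O
n(NaOH) = 0.03643 × 0.07757 = 2.826 × 10^-3 mol
n(HCl) in the aliquot = 2.826 × 10^-3 mol (1:1 ratio)
[HCl]_dilute = 2.826 × 10^-3 / 0.02000 = 0.1413 mol/L
Dilution factor = 500.0 / 25.44 = 19.65
[HCl]_stock = 0.1413 × 19.65 = 2.777 mol/L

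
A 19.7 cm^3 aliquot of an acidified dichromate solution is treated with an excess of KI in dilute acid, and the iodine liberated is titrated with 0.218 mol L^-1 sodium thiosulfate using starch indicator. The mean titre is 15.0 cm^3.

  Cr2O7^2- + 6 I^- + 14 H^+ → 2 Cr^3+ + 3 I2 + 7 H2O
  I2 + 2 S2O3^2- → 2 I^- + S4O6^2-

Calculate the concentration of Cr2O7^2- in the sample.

0.0277 mol/L

n(S2O3^2-) = 0.0150 × 0.218 = 3.27 × 10^-3 mol
n(I2) = n(S2O3^2-)/2 = 1.64 × 10^-3 mol
From the 1:3 ratio, n(Cr2O7^2-) in the aliquot = 1/3 × 1.64 × 10^-3 = 5.45 × 10^-4 mol
[Cr2O7^2-] = 5.45 × 10^-4 / 0.0197 = 0.0277 mol/L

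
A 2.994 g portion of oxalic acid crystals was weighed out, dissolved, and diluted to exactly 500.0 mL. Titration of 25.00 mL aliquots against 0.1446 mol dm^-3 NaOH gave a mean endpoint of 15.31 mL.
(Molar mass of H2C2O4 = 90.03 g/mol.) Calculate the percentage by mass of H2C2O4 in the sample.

66.57 %

H2C2O4 + 2 NaOH → Na2C2O4 + 2 H2O
n(NaOH) per titration = 0.01531 × 0.1446 = 2.214 × 10^-3 mol
From the 1:2 ratio, n(H2C2O4) in each aliquot = 1/2 × 2.214 × 10^-3 = 1.107 × 10^-3 mol
n(H2C2O4) in the whole flask = 1.107 × 10^-3 × 500.0/25.00 = 0.02214 mol
mass of H2C2O4 = 0.02214 × 90.03 = 1.993 g
% H2C2O4 = 1.993 / 2.994 × 100 = 66.57 %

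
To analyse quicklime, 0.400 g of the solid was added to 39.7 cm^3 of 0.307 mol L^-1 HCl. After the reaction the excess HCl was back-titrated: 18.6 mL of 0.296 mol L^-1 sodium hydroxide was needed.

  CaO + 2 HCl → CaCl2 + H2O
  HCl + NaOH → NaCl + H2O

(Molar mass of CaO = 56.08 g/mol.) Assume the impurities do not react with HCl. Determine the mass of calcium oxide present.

n(HCl) added = 0.0397 × 0.307 = 0.0122 mol
n(NaOH) used in back-titration = 0.0186 × 0.296 = 5.51 × 10^-3 mol
n(HCl) left over = 5.51 × 10^-3 mol (1:1 ratio)
n(HCl) consumed by analyte = 0.0122 − 5.51 × 10^-3 = 6.68 × 10^-3 mol
From the 1:2 ratio, n(CaO) = 1/2 × 6.68 × 10^-3 = 3.34 × 10^-3 mol
mass of CaO = 3.34 × 10^-3 × 56.08 = 0.187 g

0.187 g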